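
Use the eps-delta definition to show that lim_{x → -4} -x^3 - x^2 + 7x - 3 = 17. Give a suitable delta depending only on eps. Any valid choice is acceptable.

Let eps > 0. We want delta > 0 such that 0 < |x + 4| < delta implies |(-x^3 - x^2 + 7x - 3) − 17| < eps.
(-x^3 - x^2 + 7x - 3) − 17 = -x^3 - x^2 + 7x - 20 = (x + 4)(-x^2 + 3x - 5).
So |(-x^3 - x^2 + 7x - 3) − 17| = |x + 4|·|-x^2 + 3x - 5|.
Require delta ≤ 2. Then |x + 4| < 2 gives |x| < 6, and by the triangle inequality |-x^2 + 3x - 5| ≤ 6^2 + 3·6 + 5 = 59.
Hence |(-x^3 - x^2 + 7x - 3) − 17| ≤ 59|x + 4| < eps provided |x + 4| < eps/59.
Take delta = min(2, eps/59). Then 0 < |x + 4| < delta gives both |x + 4| < 2 and |x + 4| < eps/59, so |(-x^3 - x^2 + 7x - 3) − 17| < eps.

delta = min(2, eps/59)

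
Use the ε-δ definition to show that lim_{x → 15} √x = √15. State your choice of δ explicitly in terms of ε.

Fix ε > 0. We want δ > 0 such that 0 < |x − 15| < δ implies |√x − √15| < ε.
Multiplying by the conjugate, |√x − √15| = |x − 15|/(√x + √15).
Restrict δ ≤ 15 so that |x − 15| < 15 forces x > 0, and then √x + √15 > √15.
Hence |√x − √15| < |x − 15|/√15, which is < ε once |x − 15| < √15·ε.
Take δ = min(15, √15·ε). If 0 < |x − 15| < δ then x > 0 and |√x − √15| < |x − 15|/√15 < ε.

δ = min(15, √15·ε)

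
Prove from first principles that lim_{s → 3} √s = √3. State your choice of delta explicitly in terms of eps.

Suppose eps > 0. We want delta > 0 such that 0 < |s − 3| < delta implies |√s − √3| < eps.
Multiplying by the conjugate, |√s − √3| = |s − 3|/(√s + √3).
Restrict delta ≤ 3 so that |s − 3| < 3 forces s > 0, and then √s + √3 > √3.
Hence |√s − √3| < |s − 3|/√3, which is < eps once |s − 3| < √3·eps.
Take delta = min(3, √3·eps). If 0 < |s − 3| < delta then s > 0 and |√s − √3| < |s − 3|/√3 < eps.

delta = min(3, √3·eps)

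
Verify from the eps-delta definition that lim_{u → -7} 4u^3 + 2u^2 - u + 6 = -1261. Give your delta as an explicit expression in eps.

delta = min(2, eps/739)

Fix eps > 0. We want delta > 0 such that 0 < |u + 7| < delta implies |(4u^3 + 2u^2 - u + 6) + 1261| < eps.
(4u^3 + 2u^2 - u + 6) + 1261 = 4u^3 + 2u^2 - u + 1267 = (u + 7)(4u^2 - 26u + 181).
So |(4u^3 + 2u^2 - u + 6) + 1261| = |u + 7|·|4u^2 - 26u + 181|.
Require delta ≤ 2. Then |u + 7| < 2 gives |u| < 9, and by the triangle inequality |4u^2 - 26u + 181| ≤ 4·9^2 + 26·9 + 181 = 739.
Hence |(4u^3 + 2u^2 - u + 6) + 1261| ≤ 739|u + 7| < eps provided |u + 7| < eps/739.
Take delta = min(2, eps/739). Then 0 < |u + 7| < delta gives both |u + 7| < 2 and |u + 7| < eps/739, so |(4u^3 + 2u^2 - u + 6) + 1261| < eps.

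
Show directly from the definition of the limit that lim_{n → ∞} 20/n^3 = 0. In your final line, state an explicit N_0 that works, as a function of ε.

Suppose ε > 0. For n ≥ 1, |20/n^3 − 0| = 20/n^3.
20/n^3 < ε ⇔ n^3 > 20/ε ⇔ n > (20/ε)^{1/3}.
Take N_0 = (20/ε)^{1/3}. Then n > N_0 implies 20/n^3 < ε.

N_0 = (20/ε)^{1/3}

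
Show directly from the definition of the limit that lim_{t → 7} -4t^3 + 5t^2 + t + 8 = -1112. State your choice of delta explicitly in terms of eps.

Suppose eps > 0. We want delta > 0 such that 0 < |t − 7| < delta implies |(-4t^3 + 5t^2 + t + 8) + 1112| < eps.
(-4t^3 + 5t^2 + t + 8) + 1112 = -4t^3 + 5t^2 + t + 1120 = (t − 7)(-4t^2 - 23t - 160).
So |(-4t^3 + 5t^2 + t + 8) + 1112| = |t − 7|·|-4t^2 - 23t - 160|.
Require delta ≤ 1. Then |t − 7| < 1 gives |t| < 8, and by the triangle inequality |-4t^2 - 23t - 160| ≤ 4·8^2 + 23·8 + 160 = 600.
Hence |(-4t^3 + 5t^2 + t + 8) + 1112| ≤ 600|t − 7| < eps provided |t − 7| < eps/600.
Take delta = min(1, eps/600). Then 0 < |t − 7| < delta gives both |t − 7| < 1 and |t − 7| < eps/600, so |(-4t^3 + 5t^2 + t + 8) + 1112| < eps.

delta = min(1, eps/600)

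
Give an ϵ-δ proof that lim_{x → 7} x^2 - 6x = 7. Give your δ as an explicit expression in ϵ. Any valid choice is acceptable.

δ = min(2, ϵ/10)

Let ϵ > 0 be given. We want δ > 0 such that 0 < |x − 7| < δ implies |(x^2 - 6x) − 7| < ϵ.
(x^2 - 6x) − 7 = x^2 - 6x - 7 = (x − 7)(x + 1).
So |(x^2 - 6x) − 7| = |x − 7|·|x + 1|.
Assume first that |x − 7| < 2, so |x| < 9. Then |x + 1| ≤ 9 + 1 = 10.
Hence |(x^2 - 6x) − 7| ≤ 10|x − 7| < ϵ provided |x − 7| < ϵ/10.
Choosing δ = min(2, ϵ/10) ensures both conditions, hence |(x^2 - 6x) − 7| < ϵ.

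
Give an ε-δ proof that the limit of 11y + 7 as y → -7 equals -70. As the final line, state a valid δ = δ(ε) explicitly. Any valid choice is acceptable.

δ = ε/11

Let ε > 0. We need δ > 0 so that 0 < |y + 7| < δ implies |(11y + 7) + 70| < ε.
|(11y + 7) + 70| = |11y + 77| = 11|y + 7|.
So 11|y + 7| < ε exactly when |y + 7| < ε/11.
Take δ = ε/11. If 0 < |y + 7| < δ then |(11y + 7) + 70| = 11|y + 7| < 11·(ε/11) = ε.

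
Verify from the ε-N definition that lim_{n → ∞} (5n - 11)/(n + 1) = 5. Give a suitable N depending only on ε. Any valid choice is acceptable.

N = 16/ε

Let ε > 0 be given. For n ≥ 1, |(5n - 11)/(n + 1) − 5| = |-16|/((n + 1)) = 16/((n + 1)).
Since n + 1 ≥ n for n ≥ 1, this is ≤ 16/(n) = 16/n.
So |(5n - 11)/(n + 1) − 5| < ε whenever n > 16/ε.
Take N = 16/ε. If n > N then |(5n - 11)/(n + 1) − 5| ≤ 16/n < ε.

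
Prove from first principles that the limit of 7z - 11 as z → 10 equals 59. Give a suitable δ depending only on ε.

δ = ε/7

Suppose ε > 0. We need δ > 0 so that 0 < |z − 10| < δ implies |(7z - 11) − 59| < ε.
|(7z - 11) − 59| = |7z - 70| = 7|z − 10|.
So 7|z − 10| < ε exactly when |z − 10| < ε/7.
Choosing δ = ε/7 gives |(7z - 11) − 59| = 7|z − 10| < ε whenever |z − 10| < δ.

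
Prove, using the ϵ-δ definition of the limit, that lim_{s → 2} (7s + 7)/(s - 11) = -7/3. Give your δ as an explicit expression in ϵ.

Let ϵ > 0 be given. We want δ > 0 with 0 < |s − 2| < δ ⇒ |(7s + 7)/(s - 11) + 7/3| < ϵ.
Combining over a common denominator, (7s + 7)/(s - 11) + 7/3 = [(7s + 7)·(-9) − 21·(s - 11)] / [(-9)·(s - 11)] = -84(s − 2) / ((-9)(s - 11)).
So |(7s + 7)/(s - 11) + 7/3| = 84|s − 2| / (9·|s − 11|).
Require δ ≤ 9/2, so |s − 11| ≥ |-9| − |s − 2| > 9 − 9/2 = 9/2.
Hence |(7s + 7)/(s - 11) + 7/3| < 84|s − 2|/(9·(9/2)) = (56/27)|s − 2|, which is < ϵ once |s − 2| < (27/56)ϵ.
Take δ = min(9/2, (27/56)ϵ). Then 0 < |s − 2| < δ forces both bounds, so |(7s + 7)/(s - 11) + 7/3| < ϵ.

δ = min(9/2, (27/56)ϵ)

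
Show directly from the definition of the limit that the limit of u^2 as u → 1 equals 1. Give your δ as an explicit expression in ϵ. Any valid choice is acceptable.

Let ϵ > 0. We seek δ > 0 with 0 < |u − 1| < δ ⇒ |u^2 − 1| < ϵ.
Factor: u^2 − 1 = (u − 1)(u + 1), so |u^2 − 1| = |u − 1|·|u + 1|.
Restrict δ ≤ 1. Then |u − 1| < 1 gives |u| < 2, so by the triangle inequality |u + 1| ≤ 2 + 1 = 3.
Hence |u^2 − 1| ≤ 3|u − 1|, which is < ϵ once |u − 1| < ϵ/3.
Take δ = min(1, ϵ/3). If 0 < |u − 1| < δ then both bounds hold and |u^2 − 1| ≤ 3|u − 1| < 3·(ϵ/3) = ϵ.

δ = min(1, ϵ/3)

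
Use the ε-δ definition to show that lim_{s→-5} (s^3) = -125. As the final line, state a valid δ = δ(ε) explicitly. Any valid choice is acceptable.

Let ε > 0 be given. We seek δ > 0 with 0 < |s + 5| < δ ⇒ |s^3 + 125| < ε.
Factor: s^3 + 125 = (s + 5)(s^2 - 5s + 25), so |s^3 + 125| = |s + 5|·|s^2 - 5s + 25|.
Restrict δ ≤ 1. Then |s + 5| < 1 gives |s| < 6, so by the triangle inequality |s^2 - 5s + 25| ≤ 6^2 + 5·6 + 25 = 91.
Hence |s^3 + 125| ≤ 91|s + 5|, which is < ε once |s + 5| < ε/91.
Take δ = min(1, ε/91). If 0 < |s + 5| < δ then both bounds hold and |s^3 + 125| ≤ 91|s + 5| < 91·(ε/91) = ε.

δ = min(1, ε/91)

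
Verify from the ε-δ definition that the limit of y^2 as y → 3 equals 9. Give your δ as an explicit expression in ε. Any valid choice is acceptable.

δ = min(2, ε/8)

Suppose ε > 0. We seek δ > 0 with 0 < |y − 3| < δ ⇒ |y^2 − 9| < ε.
Factor: y^2 − 9 = (y − 3)(y + 3), so |y^2 − 9| = |y − 3|·|y + 3|.
Restrict δ ≤ 2. Then |y − 3| < 2 gives |y| < 5, so by the triangle inequality |y + 3| ≤ 5 + 3 = 8.
Hence |y^2 − 9| ≤ 8|y − 3|, which is < ε once |y − 3| < ε/8.
Take δ = min(2, ε/8). If 0 < |y − 3| < δ then both bounds hold and |y^2 − 9| ≤ 8|y − 3| < 8·(ε/8) = ε.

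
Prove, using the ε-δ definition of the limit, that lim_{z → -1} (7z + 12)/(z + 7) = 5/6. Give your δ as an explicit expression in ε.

δ = min(3, (18/37)ε)

Let ε > 0. We want δ > 0 with 0 < |z + 1| < δ ⇒ |(7z + 12)/(z + 7) − (5/6)| < ε.
Combining over a common denominator, (7z + 12)/(z + 7) − (5/6) = [(7z + 12)·6 − 5·(z + 7)] / [6·(z + 7)] = 37(z + 1) / (6(z + 7)).
So |(7z + 12)/(z + 7) − (5/6)| = 37|z + 1| / (6·|z + 7|).
Restrict δ ≤ 3. Then |z + 1| < 3 gives |z + 7| = |(z + 1) + 6| ≥ 6 − 3 = 3.
Hence |(7z + 12)/(z + 7) − (5/6)| < 37|z + 1|/(6·3) = (37/18)|z + 1|, which is < ε once |z + 1| < (18/37)ε.
Take δ = min(3, (18/37)ε). Then 0 < |z + 1| < δ forces both bounds, so |(7z + 12)/(z + 7) − (5/6)| < ε.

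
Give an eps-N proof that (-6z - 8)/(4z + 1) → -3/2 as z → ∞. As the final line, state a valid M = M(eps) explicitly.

Let eps > 0. We seek M > 0 such that z > M implies |(-6z - 8)/(4z + 1) + 3/2| < eps.
(-6z - 8)/(4z + 1) + 3/2 = (4(-6z - 8) − (-6)(4z + 1)) / (4(4z + 1)) = -26/(4(4z + 1)).
For z > 0 we have 4z + 1 > 4z, so |(-6z - 8)/(4z + 1) + 3/2| = 26/(4(4z + 1)) < 26/(4·4z) = (13/8)/z.
Thus |(-6z - 8)/(4z + 1) + 3/2| < eps whenever z > (13/8)/eps.
Take M = (13/8)/eps. If z > M then |(-6z - 8)/(4z + 1) + 3/2| < (13/8)/z < eps.

M = (13/8)/eps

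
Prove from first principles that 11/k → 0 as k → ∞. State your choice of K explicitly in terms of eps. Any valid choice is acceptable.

K = 11/eps

Fix eps > 0. For k ≥ 1, |11/k − 0| = 11/(k) ≤ 11/k.
We need 11/k < eps, i.e. k > 11/eps.
Take K = 11/eps. If k > K then |11/k| ≤ 11/k < eps.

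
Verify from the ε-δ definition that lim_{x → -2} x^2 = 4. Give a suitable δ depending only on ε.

Let ε > 0. We seek δ > 0 with 0 < |x + 2| < δ ⇒ |x^2 − 4| < ε.
Factor: x^2 − 4 = (x + 2)(x - 2), so |x^2 − 4| = |x + 2|·|x - 2|.
Restrict δ ≤ 1. Then |x + 2| < 1 gives |x| < 3, so by the triangle inequality |x - 2| ≤ 3 + 2 = 5.
Hence |x^2 − 4| ≤ 5|x + 2|, which is < ε once |x + 2| < ε/5.
Take δ = min(1, ε/5). If 0 < |x + 2| < δ then both bounds hold and |x^2 − 4| ≤ 5|x + 2| < 5·(ε/5) = ε.

δ = min(1, ε/5)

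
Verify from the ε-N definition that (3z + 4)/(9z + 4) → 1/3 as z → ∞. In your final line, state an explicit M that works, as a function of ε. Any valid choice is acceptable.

Suppose ε > 0. We seek M > 0 such that z > M implies |(3z + 4)/(9z + 4) − (1/3)| < ε.
(3z + 4)/(9z + 4) − (1/3) = (9(3z + 4) − 3(9z + 4)) / (9(9z + 4)) = 24/(9(9z + 4)).
For z > 0 we have 9z + 4 > 9z, so |(3z + 4)/(9z + 4) − (1/3)| = 24/(9(9z + 4)) < 24/(9·9z) = (8/27)/z.
Thus |(3z + 4)/(9z + 4) − (1/3)| < ε whenever z > (8/27)/ε.
Take M = (8/27)/ε. If z > M then |(3z + 4)/(9z + 4) − (1/3)| < (8/27)/z < ε.

M = (8/27)/ε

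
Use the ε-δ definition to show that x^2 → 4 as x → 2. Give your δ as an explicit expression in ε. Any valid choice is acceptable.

δ = min(1, ε/5)

Let ε > 0. We seek δ > 0 with 0 < |x − 2| < δ ⇒ |x^2 − 4| < ε.
Factor: x^2 − 4 = (x − 2)(x + 2), so |x^2 − 4| = |x − 2|·|x + 2|.
Impose δ ≤ 1 so that |x| < 3; then |x + 2| ≤ 5.
Hence |x^2 − 4| ≤ 5|x − 2|, which is < ε once |x − 2| < ε/5.
Take δ = min(1, ε/5). If 0 < |x − 2| < δ then both bounds hold and |x^2 − 4| ≤ 5|x − 2| < 5·(ε/5) = ε.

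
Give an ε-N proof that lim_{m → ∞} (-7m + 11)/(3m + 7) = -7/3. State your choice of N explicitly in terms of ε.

N = (82/9)/ε

Suppose ε > 0. For m ≥ 1, |(-7m + 11)/(3m + 7) + 7/3| = |82|/(3(3m + 7)) = 82/(3(3m + 7)).
Since 3m + 7 ≥ 3m for m ≥ 1, this is ≤ 82/(3·3m) = (82/9)/m.
So |(-7m + 11)/(3m + 7) + 7/3| < ε whenever m > (82/9)/ε.
Take N = (82/9)/ε. If m > N then |(-7m + 11)/(3m + 7) + 7/3| ≤ (82/9)/m < ε.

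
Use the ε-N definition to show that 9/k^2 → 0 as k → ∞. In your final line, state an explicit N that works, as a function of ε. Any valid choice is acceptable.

Let ε > 0 be given. For k ≥ 1, |9/k^2 − 0| = 9/k^2.
9/k^2 < ε ⇔ k^2 > 9/ε ⇔ k > (9/ε)^{1/2}.
Take N = (9/ε)^{1/2}. Then k > N implies 9/k^2 < ε.

N = (9/ε)^{1/2}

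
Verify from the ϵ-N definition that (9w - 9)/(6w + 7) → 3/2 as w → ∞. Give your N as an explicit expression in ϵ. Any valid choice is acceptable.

Suppose ϵ > 0. We seek N > 0 such that w > N implies |(9w - 9)/(6w + 7) − (3/2)| < ϵ.
(9w - 9)/(6w + 7) − (3/2) = (6(9w - 9) − 9(6w + 7)) / (6(6w + 7)) = -117/(6(6w + 7)).
For w > 0 we have 6w + 7 > 6w, so |(9w - 9)/(6w + 7) − (3/2)| = 117/(6(6w + 7)) < 117/(6·6w) = (13/4)/w.
Thus |(9w - 9)/(6w + 7) − (3/2)| < ϵ whenever w > (13/4)/ϵ.
Take N = (13/4)/ϵ. If w > N then |(9w - 9)/(6w + 7) − (3/2)| < (13/4)/w < ϵ.

N = (13/4)/ϵ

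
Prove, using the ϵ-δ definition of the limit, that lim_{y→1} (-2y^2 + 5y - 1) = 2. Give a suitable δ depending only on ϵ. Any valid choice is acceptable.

Suppose ϵ > 0. We want δ > 0 such that 0 < |y − 1| < δ implies |(-2y^2 + 5y - 1) − 2| < ϵ.
(-2y^2 + 5y - 1) − 2 = -2y^2 + 5y - 3 = (y − 1)(-2y + 3).
So |(-2y^2 + 5y - 1) − 2| = |y − 1|·|-2y + 3|.
Assume first that |y − 1| < 1, so |y| < 2. Then |-2y + 3| ≤ 2·2 + 3 = 7.
Hence |(-2y^2 + 5y - 1) − 2| ≤ 7|y − 1| < ϵ provided |y − 1| < ϵ/7.
Choosing δ = min(1, ϵ/7) ensures both conditions, hence |(-2y^2 + 5y - 1) − 2| < ϵ.

δ = min(1, ϵ/7)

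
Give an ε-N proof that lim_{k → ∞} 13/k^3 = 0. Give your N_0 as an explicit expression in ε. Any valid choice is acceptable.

Fix ε > 0. For k ≥ 1, |13/k^3 − 0| = 13/k^3.
13/k^3 < ε ⇔ k^3 > 13/ε ⇔ k > (13/ε)^{1/3}.
Take N_0 = (13/ε)^{1/3}. Then k > N_0 implies 13/k^3 < ε.

N_0 = (13/ε)^{1/3}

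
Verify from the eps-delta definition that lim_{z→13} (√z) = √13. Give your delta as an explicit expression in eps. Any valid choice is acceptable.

delta = min(13, √13·eps)

Fix eps > 0. We want delta > 0 such that 0 < |z − 13| < delta implies |√z − √13| < eps.
Rationalise: √z − √13 = (z − 13)/(√z + √13), so |√z − √13| = |z − 13|/(√z + √13).
Restrict delta ≤ 13 so that |z − 13| < 13 forces z > 0, and then √z + √13 > √13.
Hence |√z − √13| < |z − 13|/√13, which is < eps once |z − 13| < √13·eps.
Take delta = min(13, √13·eps). If 0 < |z − 13| < delta then z > 0 and |√z − √13| < |z − 13|/√13 < eps.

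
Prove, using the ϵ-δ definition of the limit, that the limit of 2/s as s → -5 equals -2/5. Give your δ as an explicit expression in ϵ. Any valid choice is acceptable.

δ = min(5/2, (25/4)ϵ)

Suppose ϵ > 0. We seek δ > 0 such that 0 < |s + 5| < δ implies |2/s + 2/5| < ϵ.
|2/s + 2/5| = 2·|-5 − s|/(5·|s|) = 2|s + 5|/(5|s|).
Restrict δ ≤ 5/2. Then |s + 5| < 5/2 gives |s| > 5/2, so 5|s| > 25/2.
Then |2/s + 2/5| < 2|s + 5|/(25/2), which is < ϵ when |s + 5| < (25/4)ϵ.
Take δ = min(5/2, (25/4)ϵ). Then 0 < |s + 5| < δ gives both |s + 5| < 5/2 and |s + 5| < (25/4)ϵ, so |2/s + 2/5| < ϵ.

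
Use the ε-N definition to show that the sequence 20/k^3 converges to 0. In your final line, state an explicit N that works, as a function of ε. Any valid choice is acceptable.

N = (20/ε)^{1/3}

Let ε > 0. For k ≥ 1, |20/k^3 − 0| = 20/k^3.
20/k^3 < ε ⇔ k^3 > 20/ε ⇔ k > (20/ε)^{1/3}.
Take N = (20/ε)^{1/3}. Then k > N implies 20/k^3 < ε.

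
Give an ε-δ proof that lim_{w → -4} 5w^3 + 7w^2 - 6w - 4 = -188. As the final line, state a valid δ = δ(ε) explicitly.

δ = min(1, ε/236)

Suppose ε > 0. We want δ > 0 such that 0 < |w + 4| < δ implies |(5w^3 + 7w^2 - 6w - 4) + 188| < ε.
(5w^3 + 7w^2 - 6w - 4) + 188 = 5w^3 + 7w^2 - 6w + 184 = (w + 4)(5w^2 - 13w + 46).
So |(5w^3 + 7w^2 - 6w - 4) + 188| = |w + 4|·|5w^2 - 13w + 46|.
Require δ ≤ 1. Then |w + 4| < 1 gives |w| < 5, and by the triangle inequality |5w^2 - 13w + 46| ≤ 5·5^2 + 13·5 + 46 = 236.
Hence |(5w^3 + 7w^2 - 6w - 4) + 188| ≤ 236|w + 4| < ε provided |w + 4| < ε/236.
Choosing δ = min(1, ε/236) ensures both conditions, hence |(5w^3 + 7w^2 - 6w - 4) + 188| < ε.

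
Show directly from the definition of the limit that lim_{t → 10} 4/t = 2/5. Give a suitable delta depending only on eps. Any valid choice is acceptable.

delta = min(5, (25/2)eps)

Suppose eps > 0. We seek delta > 0 such that 0 < |t − 10| < delta implies |4/t − (2/5)| < eps.
|4/t − (2/5)| = 4·|10 − t|/(10·|t|) = 4|t − 10|/(10|t|).
Require delta ≤ 5 so that |t| > 10 − 5 = 5, hence 10|t| > 50.
Then |4/t − (2/5)| < 4|t − 10|/50, which is < eps when |t − 10| < (25/2)eps.
Take delta = min(5, (25/2)eps). Then 0 < |t − 10| < delta gives both |t − 10| < 5 and |t − 10| < (25/2)eps, so |4/t − (2/5)| < eps.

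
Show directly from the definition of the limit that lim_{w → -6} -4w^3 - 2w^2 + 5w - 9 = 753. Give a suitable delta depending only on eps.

Let eps > 0. We want delta > 0 such that 0 < |w + 6| < delta implies |(-4w^3 - 2w^2 + 5w - 9) − 753| < eps.
(-4w^3 - 2w^2 + 5w - 9) − 753 = -4w^3 - 2w^2 + 5w - 762 = (w + 6)(-4w^2 + 22w - 127).
So |(-4w^3 - 2w^2 + 5w - 9) − 753| = |w + 6|·|-4w^2 + 22w - 127|.
Assume first that |w + 6| < 1, so |w| < 7. Then |-4w^2 + 22w - 127| ≤ 4·7^2 + 22·7 + 127 = 477.
Hence |(-4w^3 - 2w^2 + 5w - 9) − 753| ≤ 477|w + 6| < eps provided |w + 6| < eps/477.
Take delta = min(1, eps/477). Then 0 < |w + 6| < delta gives both |w + 6| < 1 and |w + 6| < eps/477, so |(-4w^3 - 2w^2 + 5w - 9) − 753| < eps.

delta = min(1, eps/477)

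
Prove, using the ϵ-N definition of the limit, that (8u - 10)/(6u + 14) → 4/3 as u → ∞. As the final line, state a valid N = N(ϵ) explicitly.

Let ϵ > 0 be given. We seek N > 0 such that u > N implies |(8u - 10)/(6u + 14) − (4/3)| < ϵ.
(8u - 10)/(6u + 14) − (4/3) = (6(8u - 10) − 8(6u + 14)) / (6(6u + 14)) = -172/(6(6u + 14)).
For u > 0 we have 6u + 14 > 6u, so |(8u - 10)/(6u + 14) − (4/3)| = 172/(6(6u + 14)) < 172/(6·6u) = (43/9)/u.
Thus |(8u - 10)/(6u + 14) − (4/3)| < ϵ whenever u > (43/9)/ϵ.
Take N = (43/9)/ϵ. If u > N then |(8u - 10)/(6u + 14) − (4/3)| < (43/9)/u < ϵ.

N = (43/9)/ϵ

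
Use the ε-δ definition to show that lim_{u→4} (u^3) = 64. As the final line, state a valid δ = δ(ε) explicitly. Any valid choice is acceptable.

Fix ε > 0. We seek δ > 0 with 0 < |u − 4| < δ ⇒ |u^3 − 64| < ε.
Factor: u^3 − 64 = (u − 4)(u^2 + 4u + 16), so |u^3 − 64| = |u − 4|·|u^2 + 4u + 16|.
Restrict δ ≤ 1. Then |u − 4| < 1 gives |u| < 5, so by the triangle inequality |u^2 + 4u + 16| ≤ 5^2 + 4·5 + 16 = 61.
Hence |u^3 − 64| ≤ 61|u − 4|, which is < ε once |u − 4| < ε/61.
Take δ = min(1, ε/61). If 0 < |u − 4| < δ then both bounds hold and |u^3 − 64| ≤ 61|u − 4| < 61·(ε/61) = ε.

δ = min(1, ε/61)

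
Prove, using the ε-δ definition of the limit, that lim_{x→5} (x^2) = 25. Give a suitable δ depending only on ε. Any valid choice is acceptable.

Let ε > 0 be given. We seek δ > 0 with 0 < |x − 5| < δ ⇒ |x^2 − 25| < ε.
Factor: x^2 − 25 = (x − 5)(x + 5), so |x^2 − 25| = |x − 5|·|x + 5|.
Impose δ ≤ 1 so that |x| < 6; then |x + 5| ≤ 11.
Hence |x^2 − 25| ≤ 11|x − 5|, which is < ε once |x − 5| < ε/11.
Take δ = min(1, ε/11). If 0 < |x − 5| < δ then both bounds hold and |x^2 − 25| ≤ 11|x − 5| < 11·(ε/11) = ε.

δ = min(1, ε/11)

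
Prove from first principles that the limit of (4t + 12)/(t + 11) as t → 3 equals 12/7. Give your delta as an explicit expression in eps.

delta = min(7, (49/16)eps)

Let eps > 0. We want delta > 0 with 0 < |t − 3| < delta ⇒ |(4t + 12)/(t + 11) − (12/7)| < eps.
Combining over a common denominator, (4t + 12)/(t + 11) − (12/7) = [(4t + 12)·14 − 24·(t + 11)] / [14·(t + 11)] = 32(t − 3) / (14(t + 11)).
So |(4t + 12)/(t + 11) − (12/7)| = 32|t − 3| / (14·|t + 11|).
Restrict delta ≤ 7. Then |t − 3| < 7 gives |t + 11| = |(t − 3) + 14| ≥ 14 − 7 = 7.
Hence |(4t + 12)/(t + 11) − (12/7)| < 32|t − 3|/(14·7) = (16/49)|t − 3|, which is < eps once |t − 3| < (49/16)eps.
Take delta = min(7, (49/16)eps). Then 0 < |t − 3| < delta forces both bounds, so |(4t + 12)/(t + 11) − (12/7)| < eps.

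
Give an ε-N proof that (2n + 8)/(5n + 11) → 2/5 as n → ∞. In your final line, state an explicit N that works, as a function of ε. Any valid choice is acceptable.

N = (18/25)/ε

Suppose ε > 0. For n ≥ 1, |(2n + 8)/(5n + 11) − (2/5)| = |18|/(5(5n + 11)) = 18/(5(5n + 11)).
Since 5n + 11 ≥ 5n for n ≥ 1, this is ≤ 18/(5·5n) = (18/25)/n.
So |(2n + 8)/(5n + 11) − (2/5)| < ε whenever n > (18/25)/ε.
Take N = (18/25)/ε. If n > N then |(2n + 8)/(5n + 11) − (2/5)| ≤ (18/25)/n < ε.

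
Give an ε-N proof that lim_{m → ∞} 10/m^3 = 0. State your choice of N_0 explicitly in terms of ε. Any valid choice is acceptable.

N_0 = (10/ε)^{1/3}

Let ε > 0. For m ≥ 1, |10/m^3 − 0| = 10/m^3.
10/m^3 < ε ⇔ m^3 > 10/ε ⇔ m > (10/ε)^{1/3}.
Take N_0 = (10/ε)^{1/3}. Then m > N_0 implies 10/m^3 < ε.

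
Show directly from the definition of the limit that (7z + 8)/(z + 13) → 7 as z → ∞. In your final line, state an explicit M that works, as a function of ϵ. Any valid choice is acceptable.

Fix ϵ > 0. We seek M > 0 such that z > M implies |(7z + 8)/(z + 13) − 7| < ϵ.
(7z + 8)/(z + 13) − 7 = ((7z + 8) − 7(z + 13)) / ((z + 13)) = -83/((z + 13)).
For z > 0 we have z + 13 > z, so |(7z + 8)/(z + 13) − 7| = 83/((z + 13)) < 83/(z) = 83/z.
Thus |(7z + 8)/(z + 13) − 7| < ϵ whenever z > 83/ϵ.
Take M = 83/ϵ. If z > M then |(7z + 8)/(z + 13) − 7| < 83/z < ϵ.

M = 83/ϵ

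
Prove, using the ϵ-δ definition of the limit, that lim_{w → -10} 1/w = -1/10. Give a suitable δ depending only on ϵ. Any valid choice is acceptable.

δ = min(5, 50ϵ)

Suppose ϵ > 0. We seek δ > 0 such that 0 < |w + 10| < δ implies |1/w + 1/10| < ϵ.
|1/w + 1/10| = |-10 − w|/(10·|w|) = |w + 10|/(10|w|).
Require δ ≤ 5 so that |w| > 10 − 5 = 5, hence 10|w| > 50.
Then |1/w + 1/10| < |w + 10|/50, which is < ϵ when |w + 10| < 50ϵ.
Take δ = min(5, 50ϵ). Then 0 < |w + 10| < δ gives both |w + 10| < 5 and |w + 10| < 50ϵ, so |1/w + 1/10| < ϵ.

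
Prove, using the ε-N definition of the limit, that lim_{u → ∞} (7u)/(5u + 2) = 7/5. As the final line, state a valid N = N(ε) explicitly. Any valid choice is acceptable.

Let ε > 0. We seek N > 0 such that u > N implies |(7u)/(5u + 2) − (7/5)| < ε.
(7u)/(5u + 2) − (7/5) = (5(7u) − 7(5u + 2)) / (5(5u + 2)) = -14/(5(5u + 2)).
For u > 0 we have 5u + 2 > 5u, so |(7u)/(5u + 2) − (7/5)| = 14/(5(5u + 2)) < 14/(5·5u) = (14/25)/u.
Thus |(7u)/(5u + 2) − (7/5)| < ε whenever u > (14/25)/ε.
Take N = (14/25)/ε. If u > N then |(7u)/(5u + 2) − (7/5)| < (14/25)/u < ε.

N = (14/25)/ε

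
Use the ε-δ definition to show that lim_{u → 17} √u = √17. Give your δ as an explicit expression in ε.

Fix ε > 0. We want δ > 0 such that 0 < |u − 17| < δ implies |√u − √17| < ε.
Multiplying by the conjugate, |√u − √17| = |u − 17|/(√u + √17).
Restrict δ ≤ 17 so that |u − 17| < 17 forces u > 0, and then √u + √17 > √17.
Hence |√u − √17| < |u − 17|/√17, which is < ε once |u − 17| < √17·ε.
Take δ = min(17, √17·ε). If 0 < |u − 17| < δ then u > 0 and |√u − √17| < |u − 17|/√17 < ε.

δ = min(17, √17·ε)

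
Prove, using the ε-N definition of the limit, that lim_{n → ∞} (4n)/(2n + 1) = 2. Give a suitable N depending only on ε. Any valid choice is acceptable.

Let ε > 0 be given. For n ≥ 1, |(4n)/(2n + 1) − 2| = |-4|/(2(2n + 1)) = 4/(2(2n + 1)).
Since 2n + 1 ≥ 2n for n ≥ 1, this is ≤ 4/(2·2n) = 1/n.
So |(4n)/(2n + 1) − 2| < ε whenever n > 1/ε.
Take N = 1/ε. If n > N then |(4n)/(2n + 1) − 2| ≤ 1/n < ε.

N = 1/ε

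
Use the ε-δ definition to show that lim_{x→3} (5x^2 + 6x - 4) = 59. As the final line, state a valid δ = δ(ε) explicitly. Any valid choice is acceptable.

Let ε > 0. We want δ > 0 such that 0 < |x − 3| < δ implies |(5x^2 + 6x - 4) − 59| < ε.
(5x^2 + 6x - 4) − 59 = 5x^2 + 6x - 63 = (x − 3)(5x + 21).
So |(5x^2 + 6x - 4) − 59| = |x − 3|·|5x + 21|.
Assume first that |x − 3| < 2, so |x| < 5. Then |5x + 21| ≤ 5·5 + 21 = 46.
Hence |(5x^2 + 6x - 4) − 59| ≤ 46|x − 3| < ε provided |x − 3| < ε/46.
Choosing δ = min(2, ε/46) ensures both conditions, hence |(5x^2 + 6x - 4) − 59| < ε.

δ = min(2, ε/46)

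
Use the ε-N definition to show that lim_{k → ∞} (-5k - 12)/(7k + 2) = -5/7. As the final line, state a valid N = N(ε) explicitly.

N = (74/49)/ε

Let ε > 0. For k ≥ 1, |(-5k - 12)/(7k + 2) + 5/7| = |-74|/(7(7k + 2)) = 74/(7(7k + 2)).
Since 7k + 2 ≥ 7k for k ≥ 1, this is ≤ 74/(7·7k) = (74/49)/k.
So |(-5k - 12)/(7k + 2) + 5/7| < ε whenever k > (74/49)/ε.
Take N = (74/49)/ε. If k > N then |(-5k - 12)/(7k + 2) + 5/7| ≤ (74/49)/k < ε.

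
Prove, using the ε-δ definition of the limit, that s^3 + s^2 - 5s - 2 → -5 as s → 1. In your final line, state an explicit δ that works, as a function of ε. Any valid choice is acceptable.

Suppose ε > 0. We want δ > 0 such that 0 < |s − 1| < δ implies |(s^3 + s^2 - 5s - 2) + 5| < ε.
(s^3 + s^2 - 5s - 2) + 5 = s^3 + s^2 - 5s + 3 = (s − 1)(s^2 + 2s - 3).
So |(s^3 + s^2 - 5s - 2) + 5| = |s − 1|·|s^2 + 2s - 3|.
Assume first that |s − 1| < 2, so |s| < 3. Then |s^2 + 2s - 3| ≤ 3^2 + 2·3 + 3 = 18.
Hence |(s^3 + s^2 - 5s - 2) + 5| ≤ 18|s − 1| < ε provided |s − 1| < ε/18.
Choosing δ = min(2, ε/18) ensures both conditions, hence |(s^3 + s^2 - 5s - 2) + 5| < ε.

δ = min(2, ε/18)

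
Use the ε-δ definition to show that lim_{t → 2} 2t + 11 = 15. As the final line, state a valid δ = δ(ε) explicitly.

δ = ε/2

Let ε > 0 be given. We need δ > 0 so that 0 < |t − 2| < δ implies |(2t + 11) − 15| < ε.
Since (2t + 11) − 15 = 2(t − 2), we have |(2t + 11) − 15| = 2|t − 2|.
So 2|t − 2| < ε exactly when |t − 2| < ε/2.
Take δ = ε/2. If 0 < |t − 2| < δ then |(2t + 11) − 15| = 2|t − 2| < 2·(ε/2) = ε.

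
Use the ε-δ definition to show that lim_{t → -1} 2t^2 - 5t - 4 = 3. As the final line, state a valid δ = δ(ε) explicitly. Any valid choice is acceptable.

Suppose ε > 0. We want δ > 0 such that 0 < |t + 1| < δ implies |(2t^2 - 5t - 4) − 3| < ε.
(2t^2 - 5t - 4) − 3 = 2t^2 - 5t - 7 = (t + 1)(2t - 7).
So |(2t^2 - 5t - 4) − 3| = |t + 1|·|2t - 7|.
Assume first that |t + 1| < 2, so |t| < 3. Then |2t - 7| ≤ 2·3 + 7 = 13.
Hence |(2t^2 - 5t - 4) − 3| ≤ 13|t + 1| < ε provided |t + 1| < ε/13.
Choosing δ = min(2, ε/13) ensures both conditions, hence |(2t^2 - 5t - 4) − 3| < ε.

δ = min(2, ε/13)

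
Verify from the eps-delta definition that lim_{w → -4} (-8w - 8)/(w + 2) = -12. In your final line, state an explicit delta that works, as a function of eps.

delta = min(1, (1/4)eps)

Fix eps > 0. We want delta > 0 with 0 < |w + 4| < delta ⇒ |(-8w - 8)/(w + 2) + 12| < eps.
Combining over a common denominator, (-8w - 8)/(w + 2) + 12 = [(-8w - 8)·(-2) − 24·(w + 2)] / [(-2)·(w + 2)] = -8(w + 4) / ((-2)(w + 2)).
So |(-8w - 8)/(w + 2) + 12| = 8|w + 4| / (2·|w + 2|).
Restrict delta ≤ 1. Then |w + 4| < 1 gives |w + 2| = |(w + 4) + (-2)| ≥ 2 − 1 = 1.
Hence |(-8w - 8)/(w + 2) + 12| < 8|w + 4|/(2·1) = 4|w + 4|, which is < eps once |w + 4| < (1/4)eps.
Take delta = min(1, (1/4)eps). Then 0 < |w + 4| < delta forces both bounds, so |(-8w - 8)/(w + 2) + 12| < eps.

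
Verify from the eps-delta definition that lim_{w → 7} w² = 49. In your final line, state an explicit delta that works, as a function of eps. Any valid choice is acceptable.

Fix eps > 0. We seek delta > 0 with 0 < |w − 7| < delta ⇒ |w² − 49| < eps.
Factor: w² − 49 = (w − 7)(w + 7), so |w² − 49| = |w − 7|·|w + 7|.
Impose delta ≤ 1 so that |w| < 8; then |w + 7| ≤ 15.
Hence |w² − 49| ≤ 15|w − 7|, which is < eps once |w − 7| < eps/15.
Take delta = min(1, eps/15). If 0 < |w − 7| < delta then both bounds hold and |w² − 49| ≤ 15|w − 7| < 15·(eps/15) = eps.

delta = min(1, eps/15)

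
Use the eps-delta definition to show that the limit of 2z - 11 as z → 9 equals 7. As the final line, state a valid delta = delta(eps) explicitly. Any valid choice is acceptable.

delta = eps/2

Let eps > 0 be given. We need delta > 0 so that 0 < |z − 9| < delta implies |(2z - 11) − 7| < eps.
Since (2z - 11) − 7 = 2(z − 9), we have |(2z - 11) − 7| = 2|z − 9|.
So 2|z − 9| < eps exactly when |z − 9| < eps/2.
Take delta = eps/2. If 0 < |z − 9| < delta then |(2z - 11) − 7| = 2|z − 9| < 2·(eps/2) = eps.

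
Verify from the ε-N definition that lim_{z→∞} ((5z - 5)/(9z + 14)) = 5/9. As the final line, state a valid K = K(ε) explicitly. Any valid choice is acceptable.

Let ε > 0. We seek K > 0 such that z > K implies |(5z - 5)/(9z + 14) − (5/9)| < ε.
(5z - 5)/(9z + 14) − (5/9) = (9(5z - 5) − 5(9z + 14)) / (9(9z + 14)) = -115/(9(9z + 14)).
For z > 0 we have 9z + 14 > 9z, so |(5z - 5)/(9z + 14) − (5/9)| = 115/(9(9z + 14)) < 115/(9·9z) = (115/81)/z.
Thus |(5z - 5)/(9z + 14) − (5/9)| < ε whenever z > (115/81)/ε.
Take K = (115/81)/ε. If z > K then |(5z - 5)/(9z + 14) − (5/9)| < (115/81)/z < ε.

K = (115/81)/ε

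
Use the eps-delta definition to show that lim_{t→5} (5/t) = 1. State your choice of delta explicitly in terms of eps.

delta = min(5/2, (5/2)eps)

Suppose eps > 0. We seek delta > 0 such that 0 < |t − 5| < delta implies |5/t − 1| < eps.
|5/t − 1| = 5·|5 − t|/(5·|t|) = 5|t − 5|/(5|t|).
Restrict delta ≤ 5/2. Then |t − 5| < 5/2 gives |t| > 5/2, so 5|t| > 25/2.
Then |5/t − 1| < 5|t − 5|/(25/2), which is < eps when |t − 5| < (5/2)eps.
Take delta = min(5/2, (5/2)eps). Then 0 < |t − 5| < delta gives both |t − 5| < 5/2 and |t − 5| < (5/2)eps, so |5/t − 1| < eps.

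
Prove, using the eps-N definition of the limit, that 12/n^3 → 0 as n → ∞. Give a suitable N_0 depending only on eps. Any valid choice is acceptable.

Suppose eps > 0. For n ≥ 1, |12/n^3 − 0| = 12/n^3.
12/n^3 < eps ⇔ n^3 > 12/eps ⇔ n > (12/eps)^{1/3}.
Take N_0 = (12/eps)^{1/3}. Then n > N_0 implies 12/n^3 < eps.

N_0 = (12/eps)^{1/3}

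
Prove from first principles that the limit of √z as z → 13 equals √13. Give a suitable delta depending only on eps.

Suppose eps > 0. We want delta > 0 such that 0 < |z − 13| < delta implies |√z − √13| < eps.
Rationalise: √z − √13 = (z − 13)/(√z + √13), so |√z − √13| = |z − 13|/(√z + √13).
Restrict delta ≤ 13 so that |z − 13| < 13 forces z > 0, and then √z + √13 > √13.
Hence |√z − √13| < |z − 13|/√13, which is < eps once |z − 13| < √13·eps.
Take delta = min(13, √13·eps). If 0 < |z − 13| < delta then z > 0 and |√z − √13| < |z − 13|/√13 < eps.

delta = min(13, √13·eps)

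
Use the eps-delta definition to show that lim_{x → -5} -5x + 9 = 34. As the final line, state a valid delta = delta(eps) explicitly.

delta = eps/5

Let eps > 0 be given. We need delta > 0 so that 0 < |x + 5| < delta implies |(-5x + 9) − 34| < eps.
Since (-5x + 9) − 34 = -5(x + 5), we have |(-5x + 9) − 34| = 5|x + 5|.
So 5|x + 5| < eps exactly when |x + 5| < eps/5.
Choosing delta = eps/5 gives |(-5x + 9) − 34| = 5|x + 5| < eps whenever |x + 5| < delta.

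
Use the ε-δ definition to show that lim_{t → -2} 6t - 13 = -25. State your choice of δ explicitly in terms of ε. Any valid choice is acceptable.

Suppose ε > 0. We need δ > 0 so that 0 < |t + 2| < δ implies |(6t - 13) + 25| < ε.
|(6t - 13) + 25| = |6t + 12| = 6|t + 2|.
So 6|t + 2| < ε exactly when |t + 2| < ε/6.
Choosing δ = ε/6 gives |(6t - 13) + 25| = 6|t + 2| < ε whenever |t + 2| < δ.

δ = ε/6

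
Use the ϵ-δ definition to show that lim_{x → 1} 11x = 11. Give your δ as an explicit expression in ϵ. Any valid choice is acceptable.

Suppose ϵ > 0. We need δ > 0 so that 0 < |x − 1| < δ implies |(11x) − 11| < ϵ.
Since (11x) − 11 = 11(x − 1), we have |(11x) − 11| = 11|x − 1|.
Thus it suffices that |x − 1| < ϵ/11.
Take δ = ϵ/11. If 0 < |x − 1| < δ then |(11x) − 11| = 11|x − 1| < 11·(ϵ/11) = ϵ.

δ = ϵ/11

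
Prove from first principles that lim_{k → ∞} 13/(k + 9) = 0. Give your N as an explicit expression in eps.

Fix eps > 0. For k ≥ 1, |13/(k + 9) − 0| = 13/(k + 9) ≤ 13/k.
We need 13/k < eps, i.e. k > 13/eps.
Take N = 13/eps. If k > N then |13/(k + 9)| ≤ 13/k < eps.

N = 13/eps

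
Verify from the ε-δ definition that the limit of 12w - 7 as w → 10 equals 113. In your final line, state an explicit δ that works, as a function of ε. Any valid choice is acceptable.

Let ε > 0 be given. We need δ > 0 so that 0 < |w − 10| < δ implies |(12w - 7) − 113| < ε.
|(12w - 7) − 113| = |12w - 120| = 12|w − 10|.
So 12|w − 10| < ε exactly when |w − 10| < ε/12.
Take δ = ε/12. If 0 < |w − 10| < δ then |(12w - 7) − 113| = 12|w − 10| < 12·(ε/12) = ε.

δ = ε/12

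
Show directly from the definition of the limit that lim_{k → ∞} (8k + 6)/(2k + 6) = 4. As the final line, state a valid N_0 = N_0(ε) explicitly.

Let ε > 0. For k ≥ 1, |(8k + 6)/(2k + 6) − 4| = |-36|/(2(2k + 6)) = 36/(2(2k + 6)).
Since 2k + 6 ≥ 2k for k ≥ 1, this is ≤ 36/(2·2k) = 9/k.
So |(8k + 6)/(2k + 6) − 4| < ε whenever k > 9/ε.
Take N_0 = 9/ε. If k > N_0 then |(8k + 6)/(2k + 6) − 4| ≤ 9/k < ε.

N_0 = 9/ε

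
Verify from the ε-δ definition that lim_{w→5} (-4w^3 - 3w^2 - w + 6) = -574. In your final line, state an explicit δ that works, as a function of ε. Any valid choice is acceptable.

δ = min(1, ε/398)

Fix ε > 0. We want δ > 0 such that 0 < |w − 5| < δ implies |(-4w^3 - 3w^2 - w + 6) + 574| < ε.
(-4w^3 - 3w^2 - w + 6) + 574 = -4w^3 - 3w^2 - w + 580 = (w − 5)(-4w^2 - 23w - 116).
So |(-4w^3 - 3w^2 - w + 6) + 574| = |w − 5|·|-4w^2 - 23w - 116|.
Assume first that |w − 5| < 1, so |w| < 6. Then |-4w^2 - 23w - 116| ≤ 4·6^2 + 23·6 + 116 = 398.
Hence |(-4w^3 - 3w^2 - w + 6) + 574| ≤ 398|w − 5| < ε provided |w − 5| < ε/398.
Choosing δ = min(1, ε/398) ensures both conditions, hence |(-4w^3 - 3w^2 - w + 6) + 574| < ε.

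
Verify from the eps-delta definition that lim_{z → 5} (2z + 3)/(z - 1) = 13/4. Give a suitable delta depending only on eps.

delta = min(2, (8/5)eps)

Fix eps > 0. We want delta > 0 with 0 < |z − 5| < delta ⇒ |(2z + 3)/(z - 1) − (13/4)| < eps.
Combining over a common denominator, (2z + 3)/(z - 1) − (13/4) = [(2z + 3)·4 − 13·(z - 1)] / [4·(z - 1)] = -5(z − 5) / (4(z - 1)).
So |(2z + 3)/(z - 1) − (13/4)| = 5|z − 5| / (4·|z − 1|).
Restrict delta ≤ 2. Then |z − 5| < 2 gives |z − 1| = |(z − 5) + 4| ≥ 4 − 2 = 2.
Hence |(2z + 3)/(z - 1) − (13/4)| < 5|z − 5|/(4·2) = (5/8)|z − 5|, which is < eps once |z − 5| < (8/5)eps.
Take delta = min(2, (8/5)eps). Then 0 < |z − 5| < delta forces both bounds, so |(2z + 3)/(z - 1) − (13/4)| < eps.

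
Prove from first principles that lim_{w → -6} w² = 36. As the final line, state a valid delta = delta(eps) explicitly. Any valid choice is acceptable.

Let eps > 0 be given. We seek delta > 0 with 0 < |w + 6| < delta ⇒ |w² − 36| < eps.
Factor: w² − 36 = (w + 6)(w - 6), so |w² − 36| = |w + 6|·|w - 6|.
Impose delta ≤ 1 so that |w| < 7; then |w - 6| ≤ 13.
Hence |w² − 36| ≤ 13|w + 6|, which is < eps once |w + 6| < eps/13.
Take delta = min(1, eps/13). If 0 < |w + 6| < delta then both bounds hold and |w² − 36| ≤ 13|w + 6| < 13·(eps/13) = eps.

delta = min(1, eps/13)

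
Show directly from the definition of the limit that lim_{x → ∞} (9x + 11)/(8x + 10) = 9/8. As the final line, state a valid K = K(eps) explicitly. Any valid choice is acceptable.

K = (1/32)/eps

Let eps > 0. We seek K > 0 such that x > K implies |(9x + 11)/(8x + 10) − (9/8)| < eps.
(9x + 11)/(8x + 10) − (9/8) = (8(9x + 11) − 9(8x + 10)) / (8(8x + 10)) = -2/(8(8x + 10)).
For x > 0 we have 8x + 10 > 8x, so |(9x + 11)/(8x + 10) − (9/8)| = 2/(8(8x + 10)) < 2/(8·8x) = (1/32)/x.
Thus |(9x + 11)/(8x + 10) − (9/8)| < eps whenever x > (1/32)/eps.
Take K = (1/32)/eps. If x > K then |(9x + 11)/(8x + 10) − (9/8)| < (1/32)/x < eps.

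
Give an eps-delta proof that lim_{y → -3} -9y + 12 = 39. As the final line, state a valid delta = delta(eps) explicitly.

Suppose eps > 0. We need delta > 0 so that 0 < |y + 3| < delta implies |(-9y + 12) − 39| < eps.
Since (-9y + 12) − 39 = -9(y + 3), we have |(-9y + 12) − 39| = 9|y + 3|.
So 9|y + 3| < eps exactly when |y + 3| < eps/9.
Take delta = eps/9. If 0 < |y + 3| < delta then |(-9y + 12) − 39| = 9|y + 3| < 9·(eps/9) = eps.

delta = eps/9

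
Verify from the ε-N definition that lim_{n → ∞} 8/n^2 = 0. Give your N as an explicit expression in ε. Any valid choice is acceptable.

Let ε > 0 be given. For n ≥ 1, |8/n^2 − 0| = 8/n^2.
8/n^2 < ε ⇔ n^2 > 8/ε ⇔ n > (8/ε)^{1/2}.
Take N = (8/ε)^{1/2}. Then n > N implies 8/n^2 < ε.

N = (8/ε)^{1/2}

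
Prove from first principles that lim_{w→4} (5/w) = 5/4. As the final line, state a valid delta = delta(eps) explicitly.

delta = min(2, (8/5)eps)

Suppose eps > 0. We seek delta > 0 such that 0 < |w − 4| < delta implies |5/w − (5/4)| < eps.
|5/w − (5/4)| = 5·|4 − w|/(4·|w|) = 5|w − 4|/(4|w|).
Require delta ≤ 2 so that |w| > 4 − 2 = 2, hence 4|w| > 8.
Then |5/w − (5/4)| < 5|w − 4|/8, which is < eps when |w − 4| < (8/5)eps.
Take delta = min(2, (8/5)eps). Then 0 < |w − 4| < delta gives both |w − 4| < 2 and |w − 4| < (8/5)eps, so |5/w − (5/4)| < eps.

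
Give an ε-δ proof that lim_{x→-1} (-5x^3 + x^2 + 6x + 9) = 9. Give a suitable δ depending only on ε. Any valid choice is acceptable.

δ = min(1, ε/32)

Fix ε > 0. We want δ > 0 such that 0 < |x + 1| < δ implies |(-5x^3 + x^2 + 6x + 9) − 9| < ε.
(-5x^3 + x^2 + 6x + 9) − 9 = -5x^3 + x^2 + 6x = (x + 1)(-5x^2 + 6x).
So |(-5x^3 + x^2 + 6x + 9) − 9| = |x + 1|·|-5x^2 + 6x|.
Assume first that |x + 1| < 1, so |x| < 2. Then |-5x^2 + 6x| ≤ 5·2^2 + 6·2 = 32.
Hence |(-5x^3 + x^2 + 6x + 9) − 9| ≤ 32|x + 1| < ε provided |x + 1| < ε/32.
Take δ = min(1, ε/32). Then 0 < |x + 1| < δ gives both |x + 1| < 1 and |x + 1| < ε/32, so |(-5x^3 + x^2 + 6x + 9) − 9| < ε.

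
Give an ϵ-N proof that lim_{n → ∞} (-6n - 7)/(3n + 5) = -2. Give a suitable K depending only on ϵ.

K = 1/ϵ

Suppose ϵ > 0. For n ≥ 1, |(-6n - 7)/(3n + 5) + 2| = |9|/(3(3n + 5)) = 9/(3(3n + 5)).
Since 3n + 5 ≥ 3n for n ≥ 1, this is ≤ 9/(3·3n) = 1/n.
So |(-6n - 7)/(3n + 5) + 2| < ϵ whenever n > 1/ϵ.
Take K = 1/ϵ. If n > K then |(-6n - 7)/(3n + 5) + 2| ≤ 1/n < ϵ.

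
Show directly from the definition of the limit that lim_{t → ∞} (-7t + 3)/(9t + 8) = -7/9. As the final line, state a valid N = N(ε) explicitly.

Fix ε > 0. We seek N > 0 such that t > N implies |(-7t + 3)/(9t + 8) + 7/9| < ε.
(-7t + 3)/(9t + 8) + 7/9 = (9(-7t + 3) − (-7)(9t + 8)) / (9(9t + 8)) = 83/(9(9t + 8)).
For t > 0 we have 9t + 8 > 9t, so |(-7t + 3)/(9t + 8) + 7/9| = 83/(9(9t + 8)) < 83/(9·9t) = (83/81)/t.
Thus |(-7t + 3)/(9t + 8) + 7/9| < ε whenever t > (83/81)/ε.
Take N = (83/81)/ε. If t > N then |(-7t + 3)/(9t + 8) + 7/9| < (83/81)/t < ε.

N = (83/81)/ε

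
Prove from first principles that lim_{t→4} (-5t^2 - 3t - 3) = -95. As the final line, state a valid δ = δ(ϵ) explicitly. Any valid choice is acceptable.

Let ϵ > 0 be given. We want δ > 0 such that 0 < |t − 4| < δ implies |(-5t^2 - 3t - 3) + 95| < ϵ.
(-5t^2 - 3t - 3) + 95 = -5t^2 - 3t + 92 = (t − 4)(-5t - 23).
So |(-5t^2 - 3t - 3) + 95| = |t − 4|·|-5t - 23|.
Require δ ≤ 1. Then |t − 4| < 1 gives |t| < 5, and by the triangle inequality |-5t - 23| ≤ 5·5 + 23 = 48.
Hence |(-5t^2 - 3t - 3) + 95| ≤ 48|t − 4| < ϵ provided |t − 4| < ϵ/48.
Take δ = min(1, ϵ/48). Then 0 < |t − 4| < δ gives both |t − 4| < 1 and |t − 4| < ϵ/48, so |(-5t^2 - 3t - 3) + 95| < ϵ.

δ = min(1, ϵ/48)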